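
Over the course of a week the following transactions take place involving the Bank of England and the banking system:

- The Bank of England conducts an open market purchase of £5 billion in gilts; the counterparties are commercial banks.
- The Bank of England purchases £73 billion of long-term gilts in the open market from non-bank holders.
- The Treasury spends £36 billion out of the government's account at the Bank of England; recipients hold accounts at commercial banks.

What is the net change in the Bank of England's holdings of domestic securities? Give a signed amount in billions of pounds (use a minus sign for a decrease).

OMO purchase (from banks) £5 billion: securities added to the Bank of England's portfolio → +£5B.
Asset purchase (from non-banks) £73 billion: securities added to the Bank of England's portfolio → +£73B.
Government spending £36 billion: the Bank of England's securities portfolio is untouched → 0.
Net: 5 + 73 + 0 = +£78 billion.

+£78 billion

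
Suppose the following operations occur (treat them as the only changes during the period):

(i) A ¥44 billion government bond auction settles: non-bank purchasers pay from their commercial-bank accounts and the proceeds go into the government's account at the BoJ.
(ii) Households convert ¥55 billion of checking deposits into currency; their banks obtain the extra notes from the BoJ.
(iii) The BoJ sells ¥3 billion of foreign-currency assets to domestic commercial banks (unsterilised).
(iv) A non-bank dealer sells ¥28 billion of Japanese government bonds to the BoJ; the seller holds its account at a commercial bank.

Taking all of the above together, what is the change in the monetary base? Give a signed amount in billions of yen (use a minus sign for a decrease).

-¥19 billion

BoJ balance sheet:
  Assets:      Securities +¥28B, Foreign assets −¥3B
  Liabilities: Bank reserves −¥74B, Currency in circulation +¥55B, Government deposits +¥44B
Monetary base = currency + reserves: +¥55B + (−¥74B) = -¥19 billion.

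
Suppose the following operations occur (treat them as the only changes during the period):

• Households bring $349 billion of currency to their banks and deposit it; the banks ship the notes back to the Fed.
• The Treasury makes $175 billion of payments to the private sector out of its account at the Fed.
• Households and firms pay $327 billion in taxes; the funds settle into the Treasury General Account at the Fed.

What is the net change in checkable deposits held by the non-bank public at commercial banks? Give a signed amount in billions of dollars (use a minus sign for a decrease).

Currency deposit $349 billion: non-bank counterparties' bank balances rise → +$349B.
Government spending $175 billion: non-bank counterparties' bank balances rise → +$175B.
Government account inflow $327 billion: non-bank counterparties' bank balances fall → −$327B.
Net: 349 + 175 − 327 = +$197 billion.

+$197 billion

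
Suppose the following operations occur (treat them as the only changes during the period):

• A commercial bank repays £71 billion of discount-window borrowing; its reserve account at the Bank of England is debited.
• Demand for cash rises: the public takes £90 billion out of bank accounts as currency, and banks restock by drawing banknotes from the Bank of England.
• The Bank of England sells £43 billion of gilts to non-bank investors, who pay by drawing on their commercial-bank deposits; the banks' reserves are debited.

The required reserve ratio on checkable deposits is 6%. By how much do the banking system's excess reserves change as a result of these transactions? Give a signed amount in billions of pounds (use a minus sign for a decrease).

-£196.02 billion

Discount-window repayment £71 billion: reserves −£71B, deposits 0.
Currency withdrawal £90 billion: reserves −£90B, deposits −£90B.
Asset sale (to non-banks) £43 billion: reserves −£43B, deposits −£43B.
Totals: Δreserves = −£204B, Δdeposits = −£133B.
Δrequired reserves = 6% × −£133B = −£7.98B.
Δexcess reserves = Δreserves − Δrequired = −£204B − (−£7.98B) = -£196.02 billion.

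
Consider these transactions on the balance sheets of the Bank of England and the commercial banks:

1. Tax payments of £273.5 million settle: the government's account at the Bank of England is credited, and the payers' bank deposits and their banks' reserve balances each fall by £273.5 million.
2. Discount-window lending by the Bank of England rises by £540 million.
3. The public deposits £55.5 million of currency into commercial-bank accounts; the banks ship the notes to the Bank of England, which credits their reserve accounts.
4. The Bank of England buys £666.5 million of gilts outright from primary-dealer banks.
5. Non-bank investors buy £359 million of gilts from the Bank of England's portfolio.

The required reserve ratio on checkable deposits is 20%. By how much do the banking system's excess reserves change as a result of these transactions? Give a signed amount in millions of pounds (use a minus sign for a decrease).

+£744.9 million

Government account inflow £273.5 million: reserves −£273.5M, deposits −£273.5M.
Discount-window loan £540 million: reserves +£540M, deposits 0.
Currency deposit £55.5 million: reserves +£55.5M, deposits +£55.5M.
OMO purchase (from banks) £666.5 million: reserves +£666.5M, deposits 0.
Asset sale (to non-banks) £359 million: reserves −£359M, deposits −£359M.
Totals: Δreserves = +£629.5M, Δdeposits = −£577M.
Δrequired reserves = 20% × −£577M = −£115.4M.
Δexcess reserves = Δreserves − Δrequired = +£629.5M − (−£115.4M) = +£744.9 million.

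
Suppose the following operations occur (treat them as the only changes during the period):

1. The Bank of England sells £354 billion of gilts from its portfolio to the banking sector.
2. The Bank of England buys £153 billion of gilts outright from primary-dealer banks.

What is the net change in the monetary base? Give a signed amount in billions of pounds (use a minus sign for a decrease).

OMO sale (to banks) £354 billion: Bank of England balance sheet contracts → −£354B.
OMO purchase (from banks) £153 billion: Bank of England balance sheet expands → +£153B.
Net: −354 + 153 = -£201 billion.

-£201 billion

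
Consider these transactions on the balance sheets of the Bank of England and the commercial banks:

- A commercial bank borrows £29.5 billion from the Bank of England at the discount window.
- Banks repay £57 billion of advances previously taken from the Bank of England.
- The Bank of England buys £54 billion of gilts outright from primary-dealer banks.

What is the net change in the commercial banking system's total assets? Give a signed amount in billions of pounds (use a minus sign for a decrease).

Discount-window loan £29.5 billion: bank balance sheets expand → +£29.5B.
Discount-window repayment £57 billion: bank balance sheets shrink → −£57B.
OMO purchase (from banks) £54 billion: just an asset swap on bank balance sheets → 0.
Net: 29.5 − 57 + 0 = -£27.5 billion.

-£27.5 billion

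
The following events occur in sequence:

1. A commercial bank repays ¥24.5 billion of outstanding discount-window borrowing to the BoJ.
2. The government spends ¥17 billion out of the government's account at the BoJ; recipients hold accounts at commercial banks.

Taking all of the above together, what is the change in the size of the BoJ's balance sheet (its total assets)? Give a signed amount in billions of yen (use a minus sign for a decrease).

-¥24.5 billion

BoJ balance sheet:
  Assets:      Loans to banks −¥24.5B
  Liabilities: Bank reserves −¥7.5B, Government deposits −¥17B
Change in total BoJ assets = -¥24.5 billion.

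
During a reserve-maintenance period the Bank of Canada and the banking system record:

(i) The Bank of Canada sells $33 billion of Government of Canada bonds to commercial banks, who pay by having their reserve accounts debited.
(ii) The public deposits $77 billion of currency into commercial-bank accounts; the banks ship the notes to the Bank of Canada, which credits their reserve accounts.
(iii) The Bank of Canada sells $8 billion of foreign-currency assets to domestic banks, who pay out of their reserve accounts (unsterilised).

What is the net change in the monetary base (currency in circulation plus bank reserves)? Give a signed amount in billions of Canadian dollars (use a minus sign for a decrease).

-$41 billion

OMO sale (to banks) $33 billion: Bank of Canada balance sheet contracts → −$33B.
Currency deposit $77 billion: just a shift between currency and reserves — both are base money → 0.
FX sale $8 billion: Bank of Canada balance sheet contracts → −$8B.
Net: −33 + 0 − 8 = -$41 billion.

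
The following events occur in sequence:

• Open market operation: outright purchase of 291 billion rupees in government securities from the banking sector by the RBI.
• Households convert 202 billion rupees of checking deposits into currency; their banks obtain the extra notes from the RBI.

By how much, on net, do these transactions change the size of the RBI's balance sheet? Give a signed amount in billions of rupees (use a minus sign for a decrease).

RBI balance sheet:
  Assets:      Securities +291B
  Liabilities: Bank reserves +89B, Currency in circulation +202B
Change in total RBI assets = +291 billion.

+291 billion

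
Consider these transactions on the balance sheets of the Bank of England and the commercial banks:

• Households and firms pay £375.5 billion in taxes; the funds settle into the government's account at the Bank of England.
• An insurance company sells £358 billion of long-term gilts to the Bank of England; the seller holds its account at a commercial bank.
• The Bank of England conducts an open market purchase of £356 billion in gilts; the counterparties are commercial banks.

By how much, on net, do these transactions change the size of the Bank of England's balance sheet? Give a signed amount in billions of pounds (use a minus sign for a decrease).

+£714 billion

Bank of England balance sheet:
  Assets:      Securities +£714B
  Liabilities: Bank reserves +£338.5B, Government deposits +£375.5B
Change in total Bank of England assets = +£714 billion.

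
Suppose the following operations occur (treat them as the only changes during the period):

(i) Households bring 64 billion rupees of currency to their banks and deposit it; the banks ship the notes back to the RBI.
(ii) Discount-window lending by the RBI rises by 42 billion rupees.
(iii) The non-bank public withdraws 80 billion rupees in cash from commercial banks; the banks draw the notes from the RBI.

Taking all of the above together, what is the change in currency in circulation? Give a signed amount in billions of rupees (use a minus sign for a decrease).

+16 billion

RBI balance sheet:
  Assets:      Loans to banks +42B
  Liabilities: Bank reserves +26B, Currency in circulation +16B
So the change in currency in circulation is +16 billion.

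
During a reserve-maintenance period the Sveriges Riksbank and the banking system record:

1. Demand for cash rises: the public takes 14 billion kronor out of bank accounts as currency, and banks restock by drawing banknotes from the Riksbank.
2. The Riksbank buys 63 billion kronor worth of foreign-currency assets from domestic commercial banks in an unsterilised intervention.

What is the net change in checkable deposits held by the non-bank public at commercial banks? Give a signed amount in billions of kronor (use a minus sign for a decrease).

-14 billion

Currency withdrawal 14 billion kronor: non-bank counterparties' bank balances fall → −14B.
FX purchase 63 billion kronor: the counterparty is a bank, so public deposits are unchanged → 0.
Net: −14 + 0 = -14 billion.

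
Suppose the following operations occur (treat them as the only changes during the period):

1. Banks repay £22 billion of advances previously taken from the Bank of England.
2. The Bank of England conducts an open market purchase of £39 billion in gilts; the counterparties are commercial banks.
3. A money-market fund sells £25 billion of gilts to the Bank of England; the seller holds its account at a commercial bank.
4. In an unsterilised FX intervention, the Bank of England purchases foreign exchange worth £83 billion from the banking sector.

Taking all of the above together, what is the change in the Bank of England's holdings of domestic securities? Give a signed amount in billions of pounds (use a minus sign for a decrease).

Discount-window repayment £22 billion: the Bank of England's securities portfolio is untouched → 0.
OMO purchase (from banks) £39 billion: securities added to the Bank of England's portfolio → +£39B.
Asset purchase (from non-banks) £25 billion: securities added to the Bank of England's portfolio → +£25B.
FX purchase £83 billion: the Bank of England's securities portfolio is untouched → 0.
Net: 0 + 39 + 25 + 0 = +£64 billion.

+£64 billion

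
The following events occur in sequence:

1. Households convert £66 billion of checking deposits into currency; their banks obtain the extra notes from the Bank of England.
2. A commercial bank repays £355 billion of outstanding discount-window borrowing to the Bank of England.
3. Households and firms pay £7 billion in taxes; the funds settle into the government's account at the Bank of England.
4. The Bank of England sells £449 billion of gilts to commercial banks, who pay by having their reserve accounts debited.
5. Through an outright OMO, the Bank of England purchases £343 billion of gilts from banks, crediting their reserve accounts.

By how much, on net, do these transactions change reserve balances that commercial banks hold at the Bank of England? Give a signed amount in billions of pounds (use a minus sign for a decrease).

-£534 billion

Bank of England balance sheet:
  Assets:      Securities −£106B, Loans to banks −£355B
  Liabilities: Bank reserves −£534B, Currency in circulation +£66B, Government deposits +£7B
Commercial banking system:
  Assets:      Reserves at CB −£534B, Securities +£106B
  Liabilities: Checkable deposits −£73B, Borrowings from CB −£355B
So the change in reserve balances that commercial banks hold at the Bank of England is -£534 billion.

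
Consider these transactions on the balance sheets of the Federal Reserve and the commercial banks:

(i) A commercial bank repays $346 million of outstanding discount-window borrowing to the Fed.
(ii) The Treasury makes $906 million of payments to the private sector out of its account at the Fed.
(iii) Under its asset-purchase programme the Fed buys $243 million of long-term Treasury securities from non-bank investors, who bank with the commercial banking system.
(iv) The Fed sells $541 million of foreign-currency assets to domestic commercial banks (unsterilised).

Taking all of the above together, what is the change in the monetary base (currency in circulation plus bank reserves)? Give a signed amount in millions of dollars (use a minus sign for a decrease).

Fed balance sheet:
  Assets:      Securities +$243M, Loans to banks −$346M, Foreign assets −$541M
  Liabilities: Bank reserves +$262M, Government deposits −$906M
Commercial banking system:
  Assets:      Reserves at CB +$262M, Foreign assets +$541M
  Liabilities: Checkable deposits +$1149M, Borrowings from CB −$346M
Monetary base = currency + reserves: 0 + (+$262M) = +$262 million.

+$262 million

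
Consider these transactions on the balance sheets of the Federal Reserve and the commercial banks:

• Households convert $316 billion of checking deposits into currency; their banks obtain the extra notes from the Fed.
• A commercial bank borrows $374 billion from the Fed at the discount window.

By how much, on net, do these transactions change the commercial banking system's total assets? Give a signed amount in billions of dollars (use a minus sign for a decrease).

Fed balance sheet:
  Assets:      Loans to banks +$374B
  Liabilities: Bank reserves +$58B, Currency in circulation +$316B
Commercial banking system:
  Assets:      Reserves at CB +$58B
  Liabilities: Checkable deposits −$316B, Borrowings from CB +$374B
Change in total bank assets = +$58 billion.

+$58 billion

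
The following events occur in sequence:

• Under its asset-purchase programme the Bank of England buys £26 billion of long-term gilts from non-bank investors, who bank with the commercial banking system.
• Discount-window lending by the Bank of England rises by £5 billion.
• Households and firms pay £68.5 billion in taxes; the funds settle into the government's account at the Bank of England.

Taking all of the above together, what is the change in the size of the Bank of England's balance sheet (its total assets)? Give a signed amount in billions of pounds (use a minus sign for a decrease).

Bank of England balance sheet:
  Assets:      Securities +£26B, Loans to banks +£5B
  Liabilities: Bank reserves −£37.5B, Government deposits +£68.5B
Change in total Bank of England assets = +£31 billion.

+£31 billion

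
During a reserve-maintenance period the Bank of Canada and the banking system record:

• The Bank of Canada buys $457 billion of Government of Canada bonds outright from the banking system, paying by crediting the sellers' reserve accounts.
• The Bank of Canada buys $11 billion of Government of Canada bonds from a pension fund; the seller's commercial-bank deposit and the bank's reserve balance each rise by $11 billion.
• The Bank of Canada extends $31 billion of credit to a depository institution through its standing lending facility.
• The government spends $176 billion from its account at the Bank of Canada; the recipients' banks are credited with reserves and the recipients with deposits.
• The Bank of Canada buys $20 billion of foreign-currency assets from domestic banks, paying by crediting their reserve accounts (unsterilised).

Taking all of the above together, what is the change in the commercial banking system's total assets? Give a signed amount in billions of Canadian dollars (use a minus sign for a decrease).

+$218 billion

OMO purchase (from banks) $457 billion: just an asset swap on bank balance sheets → 0.
Asset purchase (from non-banks) $11 billion: bank balance sheets expand → +$11B.
Discount-window loan $31 billion: bank balance sheets expand → +$31B.
Government spending $176 billion: bank balance sheets expand → +$176B.
FX purchase $20 billion: just an asset swap on bank balance sheets → 0.
Net: 0 + 11 + 31 + 176 + 0 = +$218 billion.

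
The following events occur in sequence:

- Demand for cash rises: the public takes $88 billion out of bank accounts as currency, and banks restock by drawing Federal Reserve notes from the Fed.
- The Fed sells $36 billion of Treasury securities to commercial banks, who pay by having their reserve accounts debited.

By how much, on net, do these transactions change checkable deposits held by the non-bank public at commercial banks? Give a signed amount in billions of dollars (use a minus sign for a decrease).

Currency withdrawal $88 billion: non-bank counterparties' bank balances fall → −$88B.
OMO sale (to banks) $36 billion: the counterparty is a bank, so public deposits are unchanged → 0.
Net: −88 + 0 = -$88 billion.

-$88 billion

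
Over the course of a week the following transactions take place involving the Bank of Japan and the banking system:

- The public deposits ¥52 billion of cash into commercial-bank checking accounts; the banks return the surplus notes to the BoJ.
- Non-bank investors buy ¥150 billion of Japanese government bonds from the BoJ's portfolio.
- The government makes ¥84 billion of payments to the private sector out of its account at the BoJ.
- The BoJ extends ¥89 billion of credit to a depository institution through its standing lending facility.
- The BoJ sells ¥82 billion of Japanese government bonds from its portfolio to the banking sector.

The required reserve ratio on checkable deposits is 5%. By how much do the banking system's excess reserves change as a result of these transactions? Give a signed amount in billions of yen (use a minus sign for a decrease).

-¥6.3 billion

Currency deposit ¥52 billion: reserves +¥52B, deposits +¥52B.
Asset sale (to non-banks) ¥150 billion: reserves −¥150B, deposits −¥150B.
Government spending ¥84 billion: reserves +¥84B, deposits +¥84B.
Discount-window loan ¥89 billion: reserves +¥89B, deposits 0.
OMO sale (to banks) ¥82 billion: reserves −¥82B, deposits 0.
Totals: Δreserves = −¥7B, Δdeposits = −¥14B.
Δrequired reserves = 5% × −¥14B = −¥0.7B.
Δexcess reserves = Δreserves − Δrequired = −¥7B − (−¥0.7B) = -¥6.3 billion.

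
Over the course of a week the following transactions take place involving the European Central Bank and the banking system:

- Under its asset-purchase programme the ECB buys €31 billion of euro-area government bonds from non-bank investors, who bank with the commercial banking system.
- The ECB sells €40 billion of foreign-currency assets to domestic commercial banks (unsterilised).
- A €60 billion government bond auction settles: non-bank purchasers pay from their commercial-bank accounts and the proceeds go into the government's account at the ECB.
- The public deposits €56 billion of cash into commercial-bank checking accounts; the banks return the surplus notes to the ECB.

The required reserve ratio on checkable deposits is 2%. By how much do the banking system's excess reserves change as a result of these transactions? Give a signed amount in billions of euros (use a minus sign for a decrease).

-€13.54 billion

Asset purchase (from non-banks) €31 billion: reserves +€31B, deposits +€31B.
FX sale €40 billion: reserves −€40B, deposits 0.
Government account inflow €60 billion: reserves −€60B, deposits −€60B.
Currency deposit €56 billion: reserves +€56B, deposits +€56B.
Totals: Δreserves = −€13B, Δdeposits = +€27B.
Δrequired reserves = 2% × +€27B = +€0.54B.
Δexcess reserves = Δreserves − Δrequired = −€13B − (+€0.54B) = -€13.54 billion.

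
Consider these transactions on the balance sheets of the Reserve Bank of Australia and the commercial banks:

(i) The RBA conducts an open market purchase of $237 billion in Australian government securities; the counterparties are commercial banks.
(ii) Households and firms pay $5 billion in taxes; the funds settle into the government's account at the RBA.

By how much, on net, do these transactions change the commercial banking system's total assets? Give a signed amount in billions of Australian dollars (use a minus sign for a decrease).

-$5 billion

OMO purchase (from banks) $237 billion: just an asset swap on bank balance sheets → 0.
Government account inflow $5 billion: bank balance sheets shrink → −$5B.
Net: 0 − 5 = -$5 billion.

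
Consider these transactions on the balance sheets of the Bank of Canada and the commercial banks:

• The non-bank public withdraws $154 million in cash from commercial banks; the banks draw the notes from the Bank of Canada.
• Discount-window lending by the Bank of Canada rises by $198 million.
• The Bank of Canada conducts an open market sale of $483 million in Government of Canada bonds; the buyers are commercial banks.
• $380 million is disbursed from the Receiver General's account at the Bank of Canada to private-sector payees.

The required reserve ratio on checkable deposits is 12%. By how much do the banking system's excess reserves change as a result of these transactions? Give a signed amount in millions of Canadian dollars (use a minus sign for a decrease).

Currency withdrawal $154 million: reserves −$154M, deposits −$154M.
Discount-window loan $198 million: reserves +$198M, deposits 0.
OMO sale (to banks) $483 million: reserves −$483M, deposits 0.
Government spending $380 million: reserves +$380M, deposits +$380M.
Totals: Δreserves = −$59M, Δdeposits = +$226M.
Δrequired reserves = 12% × +$226M = +$27.12M.
Δexcess reserves = Δreserves − Δrequired = −$59M − (+$27.12M) = -$86.12 million.

-$86.12 million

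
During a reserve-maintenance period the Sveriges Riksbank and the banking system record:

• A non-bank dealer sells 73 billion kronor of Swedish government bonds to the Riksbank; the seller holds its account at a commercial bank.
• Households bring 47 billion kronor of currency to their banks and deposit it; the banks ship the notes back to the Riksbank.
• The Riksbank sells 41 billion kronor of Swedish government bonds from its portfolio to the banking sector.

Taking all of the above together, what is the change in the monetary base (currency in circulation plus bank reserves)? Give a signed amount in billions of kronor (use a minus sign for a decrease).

Riksbank balance sheet:
  Assets:      Securities +32B
  Liabilities: Bank reserves +79B, Currency in circulation −47B
Commercial banking system:
  Assets:      Reserves at CB +79B, Securities +41B
  Liabilities: Checkable deposits +120B
Monetary base = currency + reserves: −47B + (+79B) = +32 billion.

+32 billion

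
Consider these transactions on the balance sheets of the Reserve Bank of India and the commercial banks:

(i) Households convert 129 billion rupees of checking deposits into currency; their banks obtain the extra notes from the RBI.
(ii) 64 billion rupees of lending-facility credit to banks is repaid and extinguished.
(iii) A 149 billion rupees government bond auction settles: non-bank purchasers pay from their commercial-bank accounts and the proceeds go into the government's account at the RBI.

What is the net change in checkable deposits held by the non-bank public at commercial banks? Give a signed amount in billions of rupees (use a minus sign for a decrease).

RBI balance sheet:
  Assets:      Loans to banks −64B
  Liabilities: Bank reserves −342B, Currency in circulation +129B, Government deposits +149B
Commercial banking system:
  Assets:      Reserves at CB −342B
  Liabilities: Checkable deposits −278B, Borrowings from CB −64B
So the change in checkable deposits held by the non-bank public at commercial banks is -278 billion.

-278 billion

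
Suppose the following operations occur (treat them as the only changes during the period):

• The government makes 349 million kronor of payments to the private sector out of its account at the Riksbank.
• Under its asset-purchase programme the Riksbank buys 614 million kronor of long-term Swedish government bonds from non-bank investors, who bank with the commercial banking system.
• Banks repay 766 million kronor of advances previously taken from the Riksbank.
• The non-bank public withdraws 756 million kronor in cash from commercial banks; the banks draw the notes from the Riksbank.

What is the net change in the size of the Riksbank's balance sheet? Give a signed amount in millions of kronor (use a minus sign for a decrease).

Government spending 349 million kronor: only the composition of liabilities changes → 0.
Asset purchase (from non-banks) 614 million kronor: a Riksbank asset is acquired → +614M.
Discount-window repayment 766 million kronor: a Riksbank asset is shed → −766M.
Currency withdrawal 756 million kronor: only the composition of liabilities changes → 0.
Net: 0 + 614 − 766 + 0 = -152 million.

-152 million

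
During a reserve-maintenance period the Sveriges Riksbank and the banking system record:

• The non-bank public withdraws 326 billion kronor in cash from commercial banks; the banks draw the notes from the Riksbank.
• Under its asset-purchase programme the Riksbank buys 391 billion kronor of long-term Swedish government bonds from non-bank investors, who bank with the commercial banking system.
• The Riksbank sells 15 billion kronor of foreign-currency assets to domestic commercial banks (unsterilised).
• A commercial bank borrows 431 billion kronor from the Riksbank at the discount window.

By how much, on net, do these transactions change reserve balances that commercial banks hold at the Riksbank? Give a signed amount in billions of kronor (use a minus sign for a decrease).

Riksbank balance sheet:
  Assets:      Securities +391B, Loans to banks +431B, Foreign assets −15B
  Liabilities: Bank reserves +481B, Currency in circulation +326B
Commercial banking system:
  Assets:      Reserves at CB +481B, Foreign assets +15B
  Liabilities: Checkable deposits +65B, Borrowings from CB +431B
So the change in reserve balances that commercial banks hold at the Riksbank is +481 billion.

+481 billion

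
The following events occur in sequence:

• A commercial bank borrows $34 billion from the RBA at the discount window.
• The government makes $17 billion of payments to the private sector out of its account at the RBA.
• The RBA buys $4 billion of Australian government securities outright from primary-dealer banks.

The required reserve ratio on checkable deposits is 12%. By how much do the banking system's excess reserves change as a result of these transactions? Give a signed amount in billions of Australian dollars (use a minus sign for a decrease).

Discount-window loan $34 billion: reserves +$34B, deposits 0.
Government spending $17 billion: reserves +$17B, deposits +$17B.
OMO purchase (from banks) $4 billion: reserves +$4B, deposits 0.
Totals: Δreserves = +$55B, Δdeposits = +$17B.
Δrequired reserves = 12% × +$17B = +$2.04B.
Δexcess reserves = Δreserves − Δrequired = +$55B − (+$2.04B) = +$52.96 billion.

+$52.96 billion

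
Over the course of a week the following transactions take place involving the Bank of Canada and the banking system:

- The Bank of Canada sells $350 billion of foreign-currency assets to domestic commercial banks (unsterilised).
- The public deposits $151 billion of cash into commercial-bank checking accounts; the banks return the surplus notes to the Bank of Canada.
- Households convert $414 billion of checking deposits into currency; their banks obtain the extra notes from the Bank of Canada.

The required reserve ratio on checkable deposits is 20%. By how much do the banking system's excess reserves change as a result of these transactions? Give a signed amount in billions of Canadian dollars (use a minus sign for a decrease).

FX sale $350 billion: reserves −$350B, deposits 0.
Currency deposit $151 billion: reserves +$151B, deposits +$151B.
Currency withdrawal $414 billion: reserves −$414B, deposits −$414B.
Totals: Δreserves = −$613B, Δdeposits = −$263B.
Δrequired reserves = 20% × −$263B = −$52.6B.
Δexcess reserves = Δreserves − Δrequired = −$613B − (−$52.6B) = -$560.4 billion.

-$560.4 billion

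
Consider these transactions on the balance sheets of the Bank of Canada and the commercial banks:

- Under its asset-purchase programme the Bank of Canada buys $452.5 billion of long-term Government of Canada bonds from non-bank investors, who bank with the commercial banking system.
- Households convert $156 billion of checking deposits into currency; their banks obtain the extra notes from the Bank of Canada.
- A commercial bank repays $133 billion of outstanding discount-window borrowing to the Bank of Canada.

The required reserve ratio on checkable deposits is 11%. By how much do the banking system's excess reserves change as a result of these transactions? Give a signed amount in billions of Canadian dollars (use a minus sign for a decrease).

Asset purchase (from non-banks) $452.5 billion: reserves +$452.5B, deposits +$452.5B.
Currency withdrawal $156 billion: reserves −$156B, deposits −$156B.
Discount-window repayment $133 billion: reserves −$133B, deposits 0.
Totals: Δreserves = +$163.5B, Δdeposits = +$296.5B.
Δrequired reserves = 11% × +$296.5B = +$32.615B.
Δexcess reserves = Δreserves − Δrequired = +$163.5B − (+$32.615B) = +$130.885 billion.

+$130.885 billion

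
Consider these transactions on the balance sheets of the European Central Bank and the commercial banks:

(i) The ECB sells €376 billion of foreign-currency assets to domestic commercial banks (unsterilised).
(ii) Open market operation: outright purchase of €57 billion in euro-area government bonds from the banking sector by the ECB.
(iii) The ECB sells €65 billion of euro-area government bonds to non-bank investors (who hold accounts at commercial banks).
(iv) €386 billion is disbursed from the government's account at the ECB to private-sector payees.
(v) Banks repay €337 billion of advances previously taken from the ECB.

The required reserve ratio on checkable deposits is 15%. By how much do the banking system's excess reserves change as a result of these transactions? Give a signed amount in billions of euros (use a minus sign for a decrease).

-€383.15 billion

FX sale €376 billion: reserves −€376B, deposits 0.
OMO purchase (from banks) €57 billion: reserves +€57B, deposits 0.
Asset sale (to non-banks) €65 billion: reserves −€65B, deposits −€65B.
Government spending €386 billion: reserves +€386B, deposits +€386B.
Discount-window repayment €337 billion: reserves −€337B, deposits 0.
Totals: Δreserves = −€335B, Δdeposits = +€321B.
Δrequired reserves = 15% × +€321B = +€48.15B.
Δexcess reserves = Δreserves − Δrequired = −€335B − (+€48.15B) = -€383.15 billion.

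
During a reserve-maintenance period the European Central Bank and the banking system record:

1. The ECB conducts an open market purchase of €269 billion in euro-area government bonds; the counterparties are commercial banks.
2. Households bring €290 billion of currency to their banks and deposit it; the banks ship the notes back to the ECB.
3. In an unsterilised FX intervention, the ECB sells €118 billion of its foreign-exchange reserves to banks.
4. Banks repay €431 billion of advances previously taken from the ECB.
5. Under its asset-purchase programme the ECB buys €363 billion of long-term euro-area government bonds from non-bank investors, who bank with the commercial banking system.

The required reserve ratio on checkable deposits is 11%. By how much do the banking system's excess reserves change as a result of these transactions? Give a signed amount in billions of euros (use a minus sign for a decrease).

OMO purchase (from banks) €269 billion: reserves +€269B, deposits 0.
Currency deposit €290 billion: reserves +€290B, deposits +€290B.
FX sale €118 billion: reserves −€118B, deposits 0.
Discount-window repayment €431 billion: reserves −€431B, deposits 0.
Asset purchase (from non-banks) €363 billion: reserves +€363B, deposits +€363B.
Totals: Δreserves = +€373B, Δdeposits = +€653B.
Δrequired reserves = 11% × +€653B = +€71.83B.
Δexcess reserves = Δreserves − Δrequired = +€373B − (+€71.83B) = +€301.17 billion.

+€301.17 billion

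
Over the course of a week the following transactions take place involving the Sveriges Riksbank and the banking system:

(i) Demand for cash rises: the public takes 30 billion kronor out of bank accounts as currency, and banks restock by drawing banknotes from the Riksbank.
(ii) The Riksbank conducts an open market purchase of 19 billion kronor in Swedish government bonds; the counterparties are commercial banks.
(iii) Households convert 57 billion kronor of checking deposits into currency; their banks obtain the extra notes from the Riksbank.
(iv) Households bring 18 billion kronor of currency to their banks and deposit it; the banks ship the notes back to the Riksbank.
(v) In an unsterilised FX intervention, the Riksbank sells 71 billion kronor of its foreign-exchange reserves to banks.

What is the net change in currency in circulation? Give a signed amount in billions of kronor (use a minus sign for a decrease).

+69 billion

Currency withdrawal 30 billion kronor: notes leave the central bank → +30B.
OMO purchase (from banks) 19 billion kronor: no currency enters or leaves circulation → 0.
Currency withdrawal 57 billion kronor: notes leave the central bank → +57B.
Currency deposit 18 billion kronor: notes return to the central bank → −18B.
FX sale 71 billion kronor: no currency enters or leaves circulation → 0.
Net: 30 + 0 + 57 − 18 + 0 = +69 billion.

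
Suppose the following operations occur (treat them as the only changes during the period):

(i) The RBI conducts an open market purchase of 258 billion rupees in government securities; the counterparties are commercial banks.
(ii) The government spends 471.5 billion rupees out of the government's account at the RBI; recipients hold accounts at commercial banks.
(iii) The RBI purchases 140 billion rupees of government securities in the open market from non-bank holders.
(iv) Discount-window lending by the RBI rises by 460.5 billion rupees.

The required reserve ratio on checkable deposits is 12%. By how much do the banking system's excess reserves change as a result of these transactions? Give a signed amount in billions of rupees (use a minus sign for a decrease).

OMO purchase (from banks) 258 billion rupees: reserves +258B, deposits 0.
Government spending 471.5 billion rupees: reserves +471.5B, deposits +471.5B.
Asset purchase (from non-banks) 140 billion rupees: reserves +140B, deposits +140B.
Discount-window loan 460.5 billion rupees: reserves +460.5B, deposits 0.
Totals: Δreserves = +1330B, Δdeposits = +611.5B.
Δrequired reserves = 12% × +611.5B = +73.38B.
Δexcess reserves = Δreserves − Δrequired = +1330B − (+73.38B) = +1256.62 billion.

+1256.62 billion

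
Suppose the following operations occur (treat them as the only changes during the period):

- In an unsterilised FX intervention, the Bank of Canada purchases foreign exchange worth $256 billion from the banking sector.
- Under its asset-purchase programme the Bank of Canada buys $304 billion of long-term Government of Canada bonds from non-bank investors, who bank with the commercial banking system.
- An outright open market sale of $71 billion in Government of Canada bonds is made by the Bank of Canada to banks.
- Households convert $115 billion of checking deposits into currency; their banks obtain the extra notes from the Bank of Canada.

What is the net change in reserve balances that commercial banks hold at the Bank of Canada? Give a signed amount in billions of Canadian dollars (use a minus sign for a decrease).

FX purchase $256 billion: the Bank of Canada pays by crediting reserve accounts → +$256B.
Asset purchase (from non-banks) $304 billion: the Bank of Canada pays by crediting reserve accounts → +$304B.
OMO sale (to banks) $71 billion: the buying banks pay out of their reserve balances → −$71B.
Currency withdrawal $115 billion: banks swap reserves for currency → −$115B.
Net: 256 + 304 − 71 − 115 = +$374 billion.

+$374 billion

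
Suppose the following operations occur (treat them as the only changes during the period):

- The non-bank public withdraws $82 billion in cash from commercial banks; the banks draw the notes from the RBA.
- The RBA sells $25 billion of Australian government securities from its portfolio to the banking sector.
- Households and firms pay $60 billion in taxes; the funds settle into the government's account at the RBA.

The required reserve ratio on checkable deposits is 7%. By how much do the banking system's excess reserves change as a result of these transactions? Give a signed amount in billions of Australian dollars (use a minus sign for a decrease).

-$157.06 billion

Currency withdrawal $82 billion: reserves −$82B, deposits −$82B.
OMO sale (to banks) $25 billion: reserves −$25B, deposits 0.
Government account inflow $60 billion: reserves −$60B, deposits −$60B.
Totals: Δreserves = −$167B, Δdeposits = −$142B.
Δrequired reserves = 7% × −$142B = −$9.94B.
Δexcess reserves = Δreserves − Δrequired = −$167B − (−$9.94B) = -$157.06 billion.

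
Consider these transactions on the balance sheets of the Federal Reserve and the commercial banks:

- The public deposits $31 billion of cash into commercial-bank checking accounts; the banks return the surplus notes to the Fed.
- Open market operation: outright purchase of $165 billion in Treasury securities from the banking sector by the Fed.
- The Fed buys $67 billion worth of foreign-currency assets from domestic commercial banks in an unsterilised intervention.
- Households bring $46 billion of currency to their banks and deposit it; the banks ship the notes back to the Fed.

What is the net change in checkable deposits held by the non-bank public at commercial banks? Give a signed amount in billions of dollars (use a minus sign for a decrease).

Currency deposit $31 billion: non-bank counterparties' bank balances rise → +$31B.
OMO purchase (from banks) $165 billion: the counterparty is a bank, so public deposits are unchanged → 0.
FX purchase $67 billion: the counterparty is a bank, so public deposits are unchanged → 0.
Currency deposit $46 billion: non-bank counterparties' bank balances rise → +$46B.
Net: 31 + 0 + 0 + 46 = +$77 billion.

+$77 billion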